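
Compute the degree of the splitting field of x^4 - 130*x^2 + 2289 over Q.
[K:Q] = 4

f factors as (x^2 - 109)(x^2 - 21); the splitting field is K = Q(sqrt(109), sqrt(21)). Since 109, 21, and 2289 are all non-squares in Q, the three subfields Q(sqrt(109)), Q(sqrt(21)), Q(sqrt(2289)) are distinct degree-2 extensions, so [K:Q] = 4 (Klein four Galois group).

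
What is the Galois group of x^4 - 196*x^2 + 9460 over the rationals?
Gal(K/Q) = V_4 (Klein four-group, Z/2Z × Z/2Z)

f factors as (x^2 - 86)(x^2 - 110), so the splitting field is K = Q(sqrt(86), sqrt(110)). The elements 86, 110, 9460 are all non-squares in Q, so sqrt(86) and sqrt(110) generate independent quadratic extensions. Thus [K:Q] = 4 and Gal(K/Q) is generated by the two order-2 automorphisms sqrt(86) ↦ -sqrt(86) and sqrt(110) ↦ -sqrt(110), giving V_4.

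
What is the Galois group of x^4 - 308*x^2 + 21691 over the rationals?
Gal(K/Q) = V_4 (Klein four-group, Z/2Z × Z/2Z)

f factors as (x^2 - 199)(x^2 - 109), so the splitting field is K = Q(sqrt(199), sqrt(109)). The elements 199, 109, 21691 are all non-squares in Q, so sqrt(199) and sqrt(109) generate independent quadratic extensions. Thus [K:Q] = 4 and Gal(K/Q) is generated by the two order-2 automorphisms sqrt(199) ↦ -sqrt(199) and sqrt(109) ↦ -sqrt(109), giving V_4.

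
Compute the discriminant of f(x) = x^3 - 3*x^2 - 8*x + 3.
Δ = 4001

For x^3 + a x^2 + b x + c the discriminant is Δ = 18 a b c - 4 a^3 c + a^2 b^2 - 4 b^3 - 27 c^2.
Plug a = -3, b = -8, c = 3:
  18*(-3)*(-8)*(3) - 4*(-3)^3*(3) + (-3)^2*(-8)^2 - 4*(-8)^3 - 27*(3)^2
  = 1296 + (324) + 576 + (2048) + (-243)
  = 4001.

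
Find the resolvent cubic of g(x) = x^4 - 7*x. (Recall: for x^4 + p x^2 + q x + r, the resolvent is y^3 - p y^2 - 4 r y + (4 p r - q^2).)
h(y) = y^3 - 49

Identify coefficients: p = 0, q = -7, r = 0.
Plug into h(y) = y^3 - p y^2 - 4 r y + (4 p r - q^2):
  h(y) = y^3 - (0) y^2 - 4*(0) y + (4*(0)*(0) - (-7)^2)
       = y^3 + (0) y^2 + (0) y + (-49).
Simplifying: h(y) = y^3 - 49.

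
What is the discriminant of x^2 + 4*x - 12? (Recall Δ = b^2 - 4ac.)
Δ = 64

For a quadratic a x^2 + b x + c the discriminant is Δ = b^2 - 4ac = (4)^2 - 4*(1)*(-12) = 16 - (-48) = 64.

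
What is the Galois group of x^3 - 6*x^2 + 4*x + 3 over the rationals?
Gal(K/Q) = S_3 (symmetric group of order 6)

Compute the discriminant of x^3 + (-6)*x^2 + (4)*x + (3): Δ = 1373. Since Δ is not a rational square, the Galois group is not contained in A_3; it must be the full S_3 (irreducibility of the cubic rules out anything smaller).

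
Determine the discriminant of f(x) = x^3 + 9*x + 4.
Δ = -3348

For a depressed cubic x^3 + p x + q the discriminant is Δ = -4 p^3 - 27 q^2 = -4*(9)^3 - 27*(4)^2 = -2916 - 432 = -3348.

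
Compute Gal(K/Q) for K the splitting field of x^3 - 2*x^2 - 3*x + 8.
Gal(K/Q) = S_3 (symmetric group of order 6)

Compute the discriminant of x^3 + (-2)*x^2 + (-3)*x + (8): Δ = -464. Since Δ is not a rational square, the Galois group is not contained in A_3; it must be the full S_3 (irreducibility of the cubic rules out anything smaller).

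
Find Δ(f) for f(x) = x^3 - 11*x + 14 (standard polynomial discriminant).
Δ = 32

For a depressed cubic x^3 + p x + q the discriminant is Δ = -4 p^3 - 27 q^2 = -4*(-11)^3 - 27*(14)^2 = 5324 - 5292 = 32.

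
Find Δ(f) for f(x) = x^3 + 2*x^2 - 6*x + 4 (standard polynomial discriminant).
Δ = -416

For x^3 + a x^2 + b x + c the discriminant is Δ = 18 a b c - 4 a^3 c + a^2 b^2 - 4 b^3 - 27 c^2.
Plug a = 2, b = -6, c = 4:
  18*(2)*(-6)*(4) - 4*(2)^3*(4) + (2)^2*(-6)^2 - 4*(-6)^3 - 27*(4)^2
  = -864 + (-128) + 144 + (864) + (-432)
  = -416.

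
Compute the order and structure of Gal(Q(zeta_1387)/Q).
|Gal(Q(zeta_1387)/Q)| = phi(1387) = 1296; group ≅ (Z/1387Z)^* ≅ Z/18Z × Z/72Z

The n-th cyclotomic polynomial Φ_1387(x) is the minimal polynomial of zeta_1387 over Q and has degree phi(1387) = 1296. So Q(zeta_1387) is a degree-1296 Galois extension with Galois group (Z/1387Z)^*. By CRT, (Z/1387Z)^* ≅ (Z/19Z)^* × (Z/73Z)^*. Each prime-power unit group is (Z/19Z)^* ≅ Z/18Z; (Z/73Z)^* ≅ Z/72Z. Hence Gal(Q(zeta_1387)/Q) ≅ Z/18Z × Z/72Z.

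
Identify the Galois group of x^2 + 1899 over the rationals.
Gal(K/Q) = Z/2Z (cyclic of order 2)

x^2 + 1899 is irreducible over Q since -1899 is not a rational square. The splitting field Q(sqrt(-1899)) has degree 2 over Q, and its unique nontrivial automorphism is sqrt(-1899) ↦ -sqrt(-1899). Hence Gal(Q(sqrt(-1899))/Q) = Z/2Z.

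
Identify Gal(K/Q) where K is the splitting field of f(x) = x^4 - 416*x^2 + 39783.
Gal(K/Q) = V_4 (Klein four-group, Z/2Z × Z/2Z)

f factors as (x^2 - 267)(x^2 - 149), so the splitting field is K = Q(sqrt(267), sqrt(149)). The elements 267, 149, 39783 are all non-squares in Q, so sqrt(267) and sqrt(149) generate independent quadratic extensions. Thus [K:Q] = 4 and Gal(K/Q) is generated by the two order-2 automorphisms sqrt(267) ↦ -sqrt(267) and sqrt(149) ↦ -sqrt(149), giving V_4.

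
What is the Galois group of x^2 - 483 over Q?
Gal(K/Q) = Z/2Z (cyclic of order 2)

x^2 - 483 is irreducible over Q since 483 is not a rational square. The splitting field Q(sqrt(483)) has degree 2 over Q, and its unique nontrivial automorphism is sqrt(483) ↦ -sqrt(483). Hence Gal(Q(sqrt(483))/Q) = Z/2Z.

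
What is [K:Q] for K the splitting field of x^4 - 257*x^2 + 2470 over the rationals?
[K:Q] = 4

f factors as (x^2 - 247)(x^2 - 10); the splitting field is K = Q(sqrt(247), sqrt(10)). Since 247, 10, and 2470 are all non-squares in Q, the three subfields Q(sqrt(247)), Q(sqrt(10)), Q(sqrt(2470)) are distinct degree-2 extensions, so [K:Q] = 4 (Klein four Galois group).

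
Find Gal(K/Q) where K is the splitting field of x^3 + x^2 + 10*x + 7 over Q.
Gal(K/Q) = S_3 (symmetric group of order 6)

Compute the discriminant of x^3 + (1)*x^2 + (10)*x + (7): Δ = -3991. Since Δ is not a rational square, the Galois group is not contained in A_3; it must be the full S_3 (irreducibility of the cubic rules out anything smaller).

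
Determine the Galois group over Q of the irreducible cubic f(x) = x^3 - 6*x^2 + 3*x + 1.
Gal(K/Q) = A_3 (cyclic of order 3)

Compute the discriminant of x^3 + (-6)*x^2 + (3)*x + (1): Δ = 729. Since Δ is a perfect square (Δ = 27^2), the Galois group is contained in A_3. Irreducibility forces the group to be transitive on three roots, so Gal = A_3.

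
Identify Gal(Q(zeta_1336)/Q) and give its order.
|Gal(Q(zeta_1336)/Q)| = phi(1336) = 664; group ≅ (Z/1336Z)^* ≅ Z/2Z × Z/2Z × Z/166Z

The n-th cyclotomic polynomial Φ_1336(x) is the minimal polynomial of zeta_1336 over Q and has degree phi(1336) = 664. So Q(zeta_1336) is a degree-664 Galois extension with Galois group (Z/1336Z)^*. By CRT, (Z/1336Z)^* ≅ (Z/8Z)^* × (Z/167Z)^*. Each prime-power unit group is (Z/8Z)^* ≅ Z/2Z × Z/2Z; (Z/167Z)^* ≅ Z/166Z. Hence Gal(Q(zeta_1336)/Q) ≅ Z/2Z × Z/2Z × Z/166Z.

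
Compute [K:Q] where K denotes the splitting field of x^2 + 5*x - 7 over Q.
[K:Q] = 2

The discriminant of x^2 + (5)*x + (-7) is b^2 - 4c = 25 - (-28) = 53. Since 53 is not a perfect square in Q, the polynomial is irreducible over Q. Its two roots generate a degree-2 extension, so [K:Q] = 2.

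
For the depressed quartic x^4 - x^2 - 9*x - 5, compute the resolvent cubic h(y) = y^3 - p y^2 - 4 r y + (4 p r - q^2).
h(y) = y^3 + y^2 + 20*y - 61

Identify coefficients: p = -1, q = -9, r = -5.
Plug into h(y) = y^3 - p y^2 - 4 r y + (4 p r - q^2):
  h(y) = y^3 - (-1) y^2 - 4*(-5) y + (4*(-1)*(-5) - (-9)^2)
       = y^3 + (1) y^2 + (20) y + (-61).
Simplifying: h(y) = y^3 + y^2 + 20*y - 61.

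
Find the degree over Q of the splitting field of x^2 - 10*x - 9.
[K:Q] = 2

The discriminant of x^2 + (-10)*x + (-9) is b^2 - 4c = 100 - (-36) = 136. Since 136 is not a perfect square in Q, the polynomial is irreducible over Q. Its two roots generate a degree-2 extension, so [K:Q] = 2.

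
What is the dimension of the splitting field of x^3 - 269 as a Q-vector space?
[K:Q] = 6

x^3 - 269 has one real root r = 269^(1/3) and two complex roots r*zeta_3, r*zeta_3^2 where zeta_3 = e^(2*pi*i/3). The splitting field is Q(r, zeta_3). [Q(r):Q] = 3 and [Q(zeta_3):Q] = 2 with gcd = 1, so [Q(r, zeta_3):Q] = 3 * 2 = 6.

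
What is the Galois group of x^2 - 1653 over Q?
Gal(K/Q) = Z/2Z (cyclic of order 2)

x^2 - 1653 is irreducible over Q since 1653 is not a rational square. The splitting field Q(sqrt(1653)) has degree 2 over Q, and its unique nontrivial automorphism is sqrt(1653) ↦ -sqrt(1653). Hence Gal(Q(sqrt(1653))/Q) = Z/2Z.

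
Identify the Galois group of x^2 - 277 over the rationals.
Gal(K/Q) = Z/2Z (cyclic of order 2)

x^2 - 277 is irreducible over Q since 277 is not a rational square. The splitting field Q(sqrt(277)) has degree 2 over Q, and its unique nontrivial automorphism is sqrt(277) ↦ -sqrt(277). Hence Gal(Q(sqrt(277))/Q) = Z/2Z.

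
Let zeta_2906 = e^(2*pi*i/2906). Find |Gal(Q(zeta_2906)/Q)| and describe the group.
|Gal(Q(zeta_2906)/Q)| = phi(2906) = 1452; group ≅ (Z/2906Z)^* ≅ Z/1452Z

The n-th cyclotomic polynomial Φ_2906(x) is the minimal polynomial of zeta_2906 over Q and has degree phi(2906) = 1452. So Q(zeta_2906) is a degree-1452 Galois extension with Galois group (Z/2906Z)^*. By CRT, (Z/2906Z)^* ≅ (Z/2Z)^* × (Z/1453Z)^*. Each prime-power unit group is (Z/2Z)^* ≅ trivial group (order 1); (Z/1453Z)^* ≅ Z/1452Z. Hence Gal(Q(zeta_2906)/Q) ≅ Z/1452Z.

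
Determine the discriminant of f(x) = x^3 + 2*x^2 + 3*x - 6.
Δ = -1500

For x^3 + a x^2 + b x + c the discriminant is Δ = 18 a b c - 4 a^3 c + a^2 b^2 - 4 b^3 - 27 c^2.
Plug a = 2, b = 3, c = -6:
  18*(2)*(3)*(-6) - 4*(2)^3*(-6) + (2)^2*(3)^2 - 4*(3)^3 - 27*(-6)^2
  = -648 + (192) + 36 + (-108) + (-972)
  = -1500.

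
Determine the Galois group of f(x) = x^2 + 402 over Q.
Gal(K/Q) = Z/2Z (cyclic of order 2)

x^2 + 402 is irreducible over Q since -402 is not a rational square. The splitting field Q(sqrt(-402)) has degree 2 over Q, and its unique nontrivial automorphism is sqrt(-402) ↦ -sqrt(-402). Hence Gal(Q(sqrt(-402))/Q) = Z/2Z.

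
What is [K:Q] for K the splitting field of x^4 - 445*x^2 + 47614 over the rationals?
[K:Q] = 4

f factors as (x^2 - 266)(x^2 - 179); the splitting field is K = Q(sqrt(266), sqrt(179)). Since 266, 179, and 47614 are all non-squares in Q, the three subfields Q(sqrt(266)), Q(sqrt(179)), Q(sqrt(47614)) are distinct degree-2 extensions, so [K:Q] = 4 (Klein four Galois group).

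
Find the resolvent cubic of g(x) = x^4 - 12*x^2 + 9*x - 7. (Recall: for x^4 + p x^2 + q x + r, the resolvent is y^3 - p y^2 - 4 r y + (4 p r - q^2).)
h(y) = y^3 + 12*y^2 + 28*y + 255

Identify coefficients: p = -12, q = 9, r = -7.
Plug into h(y) = y^3 - p y^2 - 4 r y + (4 p r - q^2):
  h(y) = y^3 - (-12) y^2 - 4*(-7) y + (4*(-12)*(-7) - (9)^2)
       = y^3 + (12) y^2 + (28) y + (255).
Simplifying: h(y) = y^3 + 12*y^2 + 28*y + 255.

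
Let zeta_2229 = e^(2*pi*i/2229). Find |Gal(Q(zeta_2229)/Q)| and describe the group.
|Gal(Q(zeta_2229)/Q)| = phi(2229) = 1484; group ≅ (Z/2229Z)^* ≅ Z/2Z × Z/742Z

The n-th cyclotomic polynomial Φ_2229(x) is the minimal polynomial of zeta_2229 over Q and has degree phi(2229) = 1484. So Q(zeta_2229) is a degree-1484 Galois extension with Galois group (Z/2229Z)^*. By CRT, (Z/2229Z)^* ≅ (Z/3Z)^* × (Z/743Z)^*. Each prime-power unit group is (Z/3Z)^* ≅ Z/2Z; (Z/743Z)^* ≅ Z/742Z. Hence Gal(Q(zeta_2229)/Q) ≅ Z/2Z × Z/742Z.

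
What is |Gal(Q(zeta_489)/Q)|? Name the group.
|Gal(Q(zeta_489)/Q)| = phi(489) = 324; group ≅ (Z/489Z)^* ≅ Z/2Z × Z/162Z

The n-th cyclotomic polynomial Φ_489(x) is the minimal polynomial of zeta_489 over Q and has degree phi(489) = 324. So Q(zeta_489) is a degree-324 Galois extension with Galois group (Z/489Z)^*. By CRT, (Z/489Z)^* ≅ (Z/3Z)^* × (Z/163Z)^*. Each prime-power unit group is (Z/3Z)^* ≅ Z/2Z; (Z/163Z)^* ≅ Z/162Z. Hence Gal(Q(zeta_489)/Q) ≅ Z/2Z × Z/162Z.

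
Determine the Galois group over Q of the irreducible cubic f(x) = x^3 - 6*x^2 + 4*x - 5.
Gal(K/Q) = S_3 (symmetric group of order 6)

Compute the discriminant of x^3 + (-6)*x^2 + (4)*x + (-5): Δ = -2515. Since Δ is not a rational square, the Galois group is not contained in A_3; it must be the full S_3 (irreducibility of the cubic rules out anything smaller).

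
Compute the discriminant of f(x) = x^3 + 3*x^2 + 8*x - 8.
Δ = -5792

For x^3 + a x^2 + b x + c the discriminant is Δ = 18 a b c - 4 a^3 c + a^2 b^2 - 4 b^3 - 27 c^2.
Plug a = 3, b = 8, c = -8:
  18*(3)*(8)*(-8) - 4*(3)^3*(-8) + (3)^2*(8)^2 - 4*(8)^3 - 27*(-8)^2
  = -3456 + (864) + 576 + (-2048) + (-1728)
  = -5792.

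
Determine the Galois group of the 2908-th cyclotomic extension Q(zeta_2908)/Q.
|Gal(Q(zeta_2908)/Q)| = phi(2908) = 1452; group ≅ (Z/2908Z)^* ≅ Z/2Z × Z/726Z

The n-th cyclotomic polynomial Φ_2908(x) is the minimal polynomial of zeta_2908 over Q and has degree phi(2908) = 1452. So Q(zeta_2908) is a degree-1452 Galois extension with Galois group (Z/2908Z)^*. By CRT, (Z/2908Z)^* ≅ (Z/4Z)^* × (Z/727Z)^*. Each prime-power unit group is (Z/4Z)^* ≅ Z/2Z; (Z/727Z)^* ≅ Z/726Z. Hence Gal(Q(zeta_2908)/Q) ≅ Z/2Z × Z/726Z.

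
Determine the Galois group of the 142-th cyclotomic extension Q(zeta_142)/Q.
|Gal(Q(zeta_142)/Q)| = phi(142) = 70; group ≅ (Z/142Z)^* ≅ Z/70Z

The n-th cyclotomic polynomial Φ_142(x) is the minimal polynomial of zeta_142 over Q and has degree phi(142) = 70. So Q(zeta_142) is a degree-70 Galois extension with Galois group (Z/142Z)^*. By CRT, (Z/142Z)^* ≅ (Z/2Z)^* × (Z/71Z)^*. Each prime-power unit group is (Z/2Z)^* ≅ trivial group (order 1); (Z/71Z)^* ≅ Z/70Z. Hence Gal(Q(zeta_142)/Q) ≅ Z/70Z.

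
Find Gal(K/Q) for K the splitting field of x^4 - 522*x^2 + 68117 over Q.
Gal(K/Q) = V_4 (Klein four-group, Z/2Z × Z/2Z)

f factors as (x^2 - 259)(x^2 - 263), so the splitting field is K = Q(sqrt(259), sqrt(263)). The elements 259, 263, 68117 are all non-squares in Q, so sqrt(259) and sqrt(263) generate independent quadratic extensions. Thus [K:Q] = 4 and Gal(K/Q) is generated by the two order-2 automorphisms sqrt(259) ↦ -sqrt(259) and sqrt(263) ↦ -sqrt(263), giving V_4.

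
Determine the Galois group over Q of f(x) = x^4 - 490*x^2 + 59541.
Gal(K/Q) = V_4 (Klein four-group, Z/2Z × Z/2Z)

f factors as (x^2 - 267)(x^2 - 223), so the splitting field is K = Q(sqrt(267), sqrt(223)). The elements 267, 223, 59541 are all non-squares in Q, so sqrt(267) and sqrt(223) generate independent quadratic extensions. Thus [K:Q] = 4 and Gal(K/Q) is generated by the two order-2 automorphisms sqrt(267) ↦ -sqrt(267) and sqrt(223) ↦ -sqrt(223), giving V_4.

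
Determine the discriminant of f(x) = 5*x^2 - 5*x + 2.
Δ = -15

For a quadratic a x^2 + b x + c the discriminant is Δ = b^2 - 4ac = (-5)^2 - 4*(5)*(2) = 25 - (40) = -15.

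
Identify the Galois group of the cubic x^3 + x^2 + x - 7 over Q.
Gal(K/Q) = S_3 (symmetric group of order 6)

Compute the discriminant of x^3 + (1)*x^2 + (1)*x + (-7): Δ = -1424. Since Δ is not a rational square, the Galois group is not contained in A_3; it must be the full S_3 (irreducibility of the cubic rules out anything smaller).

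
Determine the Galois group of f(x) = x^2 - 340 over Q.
Gal(K/Q) = Z/2Z (cyclic of order 2)

x^2 - 340 is irreducible over Q since 340 is not a rational square. The splitting field Q(sqrt(340)) has degree 2 over Q, and its unique nontrivial automorphism is sqrt(340) ↦ -sqrt(340). Hence Gal(Q(sqrt(340))/Q) = Z/2Z.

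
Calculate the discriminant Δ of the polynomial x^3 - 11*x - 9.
Δ = 3137

For a depressed cubic x^3 + p x + q the discriminant is Δ = -4 p^3 - 27 q^2 = -4*(-11)^3 - 27*(-9)^2 = 5324 - 2187 = 3137.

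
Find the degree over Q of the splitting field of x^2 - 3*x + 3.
[K:Q] = 2

The discriminant of x^2 + (-3)*x + (3) is b^2 - 4c = 9 - (12) = -3. Since -3 is not a perfect square in Q, the polynomial is irreducible over Q. Its two roots generate a degree-2 extension, so [K:Q] = 2.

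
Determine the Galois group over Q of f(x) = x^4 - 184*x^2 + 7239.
Gal(K/Q) = V_4 (Klein four-group, Z/2Z × Z/2Z)

f factors as (x^2 - 57)(x^2 - 127), so the splitting field is K = Q(sqrt(57), sqrt(127)). The elements 57, 127, 7239 are all non-squares in Q, so sqrt(57) and sqrt(127) generate independent quadratic extensions. Thus [K:Q] = 4 and Gal(K/Q) is generated by the two order-2 automorphisms sqrt(57) ↦ -sqrt(57) and sqrt(127) ↦ -sqrt(127), giving V_4.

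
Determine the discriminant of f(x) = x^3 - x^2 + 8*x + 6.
Δ = -3796

For x^3 + a x^2 + b x + c the discriminant is Δ = 18 a b c - 4 a^3 c + a^2 b^2 - 4 b^3 - 27 c^2.
Plug a = -1, b = 8, c = 6:
  18*(-1)*(8)*(6) - 4*(-1)^3*(6) + (-1)^2*(8)^2 - 4*(8)^3 - 27*(6)^2
  = -864 + (24) + 64 + (-2048) + (-972)
  = -3796.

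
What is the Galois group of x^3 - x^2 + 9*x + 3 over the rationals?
Gal(K/Q) = S_3 (symmetric group of order 6)

Compute the discriminant of x^3 + (-1)*x^2 + (9)*x + (3): Δ = -3552. Since Δ is not a rational square, the Galois group is not contained in A_3; it must be the full S_3 (irreducibility of the cubic rules out anything smaller).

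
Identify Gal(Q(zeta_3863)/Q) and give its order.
|Gal(Q(zeta_3863)/Q)| = phi(3863) = 3862; group ≅ (Z/3863Z)^* ≅ Z/3862Z

The n-th cyclotomic polynomial Φ_3863(x) is the minimal polynomial of zeta_3863 over Q and has degree phi(3863) = 3862. So Q(zeta_3863) is a degree-3862 Galois extension with Galois group (Z/3863Z)^*. (Z/3863Z)^* is cyclic since 3863 is an odd prime power (or 4). Hence Gal(Q(zeta_3863)/Q) ≅ Z/3862Z.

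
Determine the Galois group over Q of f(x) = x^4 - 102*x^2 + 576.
Gal(K/Q) = Z/2Z (cyclic of order 2)

f factors as (x^2 - 6)(x^2 - 96), so the splitting field is K = Q(sqrt(6), sqrt(96)). The squarefree part of 6 is 6 and the squarefree part of 96 is also 6, so sqrt(6) and sqrt(96) are both rational multiples of sqrt(6). Hence Q(sqrt(6)) = Q(sqrt(96)) = Q(sqrt(6)), and the splitting field collapses to a single degree-2 extension with Galois group Z/2Z.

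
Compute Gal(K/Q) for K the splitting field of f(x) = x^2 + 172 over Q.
Gal(K/Q) = Z/2Z (cyclic of order 2)

x^2 + 172 is irreducible over Q since -172 is not a rational square. The splitting field Q(sqrt(-172)) has degree 2 over Q, and its unique nontrivial automorphism is sqrt(-172) ↦ -sqrt(-172). Hence Gal(Q(sqrt(-172))/Q) = Z/2Z.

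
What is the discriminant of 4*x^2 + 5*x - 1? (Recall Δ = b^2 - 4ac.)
Δ = 41

For a quadratic a x^2 + b x + c the discriminant is Δ = b^2 - 4ac = (5)^2 - 4*(4)*(-1) = 25 - (-16) = 41.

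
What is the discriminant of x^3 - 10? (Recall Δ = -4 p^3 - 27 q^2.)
Δ = -2700

For a depressed cubic x^3 + p x + q the discriminant is Δ = -4 p^3 - 27 q^2 = -4*(0)^3 - 27*(-10)^2 = 0 - 2700 = -2700.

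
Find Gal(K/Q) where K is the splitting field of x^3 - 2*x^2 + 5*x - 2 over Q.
Gal(K/Q) = S_3 (symmetric group of order 6)

Compute the discriminant of x^3 + (-2)*x^2 + (5)*x + (-2): Δ = -212. Since Δ is not a rational square, the Galois group is not contained in A_3; it must be the full S_3 (irreducibility of the cubic rules out anything smaller).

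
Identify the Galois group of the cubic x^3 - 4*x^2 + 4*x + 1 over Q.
Gal(K/Q) = S_3 (symmetric group of order 6)

Compute the discriminant of x^3 + (-4)*x^2 + (4)*x + (1): Δ = -59. Since Δ is not a rational square, the Galois group is not contained in A_3; it must be the full S_3 (irreducibility of the cubic rules out anything smaller).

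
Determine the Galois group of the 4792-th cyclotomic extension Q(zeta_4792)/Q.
|Gal(Q(zeta_4792)/Q)| = phi(4792) = 2392; group ≅ (Z/4792Z)^* ≅ Z/2Z × Z/2Z × Z/598Z

The n-th cyclotomic polynomial Φ_4792(x) is the minimal polynomial of zeta_4792 over Q and has degree phi(4792) = 2392. So Q(zeta_4792) is a degree-2392 Galois extension with Galois group (Z/4792Z)^*. By CRT, (Z/4792Z)^* ≅ (Z/8Z)^* × (Z/599Z)^*. Each prime-power unit group is (Z/8Z)^* ≅ Z/2Z × Z/2Z; (Z/599Z)^* ≅ Z/598Z. Hence Gal(Q(zeta_4792)/Q) ≅ Z/2Z × Z/2Z × Z/598Z.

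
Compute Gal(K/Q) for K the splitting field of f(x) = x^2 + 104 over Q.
Gal(K/Q) = Z/2Z (cyclic of order 2)

x^2 + 104 is irreducible over Q since -104 is not a rational square. The splitting field Q(sqrt(-104)) has degree 2 over Q, and its unique nontrivial automorphism is sqrt(-104) ↦ -sqrt(-104). Hence Gal(Q(sqrt(-104))/Q) = Z/2Z.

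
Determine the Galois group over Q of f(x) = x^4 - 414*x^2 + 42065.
Gal(K/Q) = V_4 (Klein four-group, Z/2Z × Z/2Z)

f factors as (x^2 - 235)(x^2 - 179), so the splitting field is K = Q(sqrt(235), sqrt(179)). The elements 235, 179, 42065 are all non-squares in Q, so sqrt(235) and sqrt(179) generate independent quadratic extensions. Thus [K:Q] = 4 and Gal(K/Q) is generated by the two order-2 automorphisms sqrt(235) ↦ -sqrt(235) and sqrt(179) ↦ -sqrt(179), giving V_4.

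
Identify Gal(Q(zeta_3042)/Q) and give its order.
|Gal(Q(zeta_3042)/Q)| = phi(3042) = 936; group ≅ (Z/3042Z)^* ≅ Z/6Z × Z/156Z

The n-th cyclotomic polynomial Φ_3042(x) is the minimal polynomial of zeta_3042 over Q and has degree phi(3042) = 936. So Q(zeta_3042) is a degree-936 Galois extension with Galois group (Z/3042Z)^*. By CRT, (Z/3042Z)^* ≅ (Z/2Z)^* × (Z/9Z)^* × (Z/169Z)^*. Each prime-power unit group is (Z/2Z)^* ≅ trivial group (order 1); (Z/9Z)^* ≅ Z/6Z; (Z/169Z)^* ≅ Z/156Z. Hence Gal(Q(zeta_3042)/Q) ≅ Z/6Z × Z/156Z.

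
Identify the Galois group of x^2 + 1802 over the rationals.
Gal(K/Q) = Z/2Z (cyclic of order 2)

x^2 + 1802 is irreducible over Q since -1802 is not a rational square. The splitting field Q(sqrt(-1802)) has degree 2 over Q, and its unique nontrivial automorphism is sqrt(-1802) ↦ -sqrt(-1802). Hence Gal(Q(sqrt(-1802))/Q) = Z/2Z.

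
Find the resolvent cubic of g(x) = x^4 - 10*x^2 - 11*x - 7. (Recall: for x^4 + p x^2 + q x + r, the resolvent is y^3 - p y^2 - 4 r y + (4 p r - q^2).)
h(y) = y^3 + 10*y^2 + 28*y + 159

Identify coefficients: p = -10, q = -11, r = -7.
Plug into h(y) = y^3 - p y^2 - 4 r y + (4 p r - q^2):
  h(y) = y^3 - (-10) y^2 - 4*(-7) y + (4*(-10)*(-7) - (-11)^2)
       = y^3 + (10) y^2 + (28) y + (159).
Simplifying: h(y) = y^3 + 10*y^2 + 28*y + 159.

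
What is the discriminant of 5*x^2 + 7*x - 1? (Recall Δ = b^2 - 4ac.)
Δ = 69

For a quadratic a x^2 + b x + c the discriminant is Δ = b^2 - 4ac = (7)^2 - 4*(5)*(-1) = 49 - (-20) = 69.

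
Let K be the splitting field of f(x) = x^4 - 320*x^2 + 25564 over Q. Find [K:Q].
[K:Q] = 4

f factors as (x^2 - 154)(x^2 - 166); the splitting field is K = Q(sqrt(154), sqrt(166)). Since 154, 166, and 25564 are all non-squares in Q, the three subfields Q(sqrt(154)), Q(sqrt(166)), Q(sqrt(25564)) are distinct degree-2 extensions, so [K:Q] = 4 (Klein four Galois group).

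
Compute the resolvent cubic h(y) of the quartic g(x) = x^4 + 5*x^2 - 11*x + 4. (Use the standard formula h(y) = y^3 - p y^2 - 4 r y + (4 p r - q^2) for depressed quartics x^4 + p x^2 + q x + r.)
h(y) = y^3 - 5*y^2 - 16*y - 41

Identify coefficients: p = 5, q = -11, r = 4.
Plug into h(y) = y^3 - p y^2 - 4 r y + (4 p r - q^2):
  h(y) = y^3 - (5) y^2 - 4*(4) y + (4*(5)*(4) - (-11)^2)
       = y^3 + (-5) y^2 + (-16) y + (-41).
Simplifying: h(y) = y^3 - 5*y^2 - 16*y - 41.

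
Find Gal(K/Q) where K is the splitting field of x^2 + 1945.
Gal(K/Q) = Z/2Z (cyclic of order 2)

x^2 + 1945 is irreducible over Q since -1945 is not a rational square. The splitting field Q(sqrt(-1945)) has degree 2 over Q, and its unique nontrivial automorphism is sqrt(-1945) ↦ -sqrt(-1945). Hence Gal(Q(sqrt(-1945))/Q) = Z/2Z.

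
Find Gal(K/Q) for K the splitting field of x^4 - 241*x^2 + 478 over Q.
Gal(K/Q) = V_4 (Klein four-group, Z/2Z × Z/2Z)

f factors as (x^2 - 2)(x^2 - 239), so the splitting field is K = Q(sqrt(2), sqrt(239)). The elements 2, 239, 478 are all non-squares in Q, so sqrt(2) and sqrt(239) generate independent quadratic extensions. Thus [K:Q] = 4 and Gal(K/Q) is generated by the two order-2 automorphisms sqrt(2) ↦ -sqrt(2) and sqrt(239) ↦ -sqrt(239), giving V_4.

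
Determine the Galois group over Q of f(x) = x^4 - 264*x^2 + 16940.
Gal(K/Q) = V_4 (Klein four-group, Z/2Z × Z/2Z)

f factors as (x^2 - 154)(x^2 - 110), so the splitting field is K = Q(sqrt(154), sqrt(110)). The elements 154, 110, 16940 are all non-squares in Q, so sqrt(154) and sqrt(110) generate independent quadratic extensions. Thus [K:Q] = 4 and Gal(K/Q) is generated by the two order-2 automorphisms sqrt(154) ↦ -sqrt(154) and sqrt(110) ↦ -sqrt(110), giving V_4.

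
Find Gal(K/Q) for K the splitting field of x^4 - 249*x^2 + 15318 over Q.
Gal(K/Q) = V_4 (Klein four-group, Z/2Z × Z/2Z)

f factors as (x^2 - 138)(x^2 - 111), so the splitting field is K = Q(sqrt(138), sqrt(111)). The elements 138, 111, 15318 are all non-squares in Q, so sqrt(138) and sqrt(111) generate independent quadratic extensions. Thus [K:Q] = 4 and Gal(K/Q) is generated by the two order-2 automorphisms sqrt(138) ↦ -sqrt(138) and sqrt(111) ↦ -sqrt(111), giving V_4.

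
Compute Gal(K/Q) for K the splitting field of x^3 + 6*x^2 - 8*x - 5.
Gal(K/Q) = S_3 (symmetric group of order 6)

Compute the discriminant of x^3 + (6)*x^2 + (-8)*x + (-5): Δ = 12317. Since Δ is not a rational square, the Galois group is not contained in A_3; it must be the full S_3 (irreducibility of the cubic rules out anything smaller).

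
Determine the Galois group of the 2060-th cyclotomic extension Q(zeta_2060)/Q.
|Gal(Q(zeta_2060)/Q)| = phi(2060) = 816; group ≅ (Z/2060Z)^* ≅ Z/2Z × Z/4Z × Z/102Z

The n-th cyclotomic polynomial Φ_2060(x) is the minimal polynomial of zeta_2060 over Q and has degree phi(2060) = 816. So Q(zeta_2060) is a degree-816 Galois extension with Galois group (Z/2060Z)^*. By CRT, (Z/2060Z)^* ≅ (Z/4Z)^* × (Z/5Z)^* × (Z/103Z)^*. Each prime-power unit group is (Z/4Z)^* ≅ Z/2Z; (Z/5Z)^* ≅ Z/4Z; (Z/103Z)^* ≅ Z/102Z. Hence Gal(Q(zeta_2060)/Q) ≅ Z/2Z × Z/4Z × Z/102Z.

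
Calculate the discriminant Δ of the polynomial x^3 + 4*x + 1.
Δ = -283

For a depressed cubic x^3 + p x + q the discriminant is Δ = -4 p^3 - 27 q^2 = -4*(4)^3 - 27*(1)^2 = -256 - 27 = -283.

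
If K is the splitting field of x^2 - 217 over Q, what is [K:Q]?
[K:Q] = 2

The polynomial x^2 - 217 is irreducible over Q since 217 is not a perfect square. Its splitting field is Q(sqrt(217)), which has degree 2 over Q.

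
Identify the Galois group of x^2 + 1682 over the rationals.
Gal(K/Q) = Z/2Z (cyclic of order 2)

x^2 + 1682 is irreducible over Q since -1682 is not a rational square. The splitting field Q(sqrt(-1682)) has degree 2 over Q, and its unique nontrivial automorphism is sqrt(-1682) ↦ -sqrt(-1682). Hence Gal(Q(sqrt(-1682))/Q) = Z/2Z.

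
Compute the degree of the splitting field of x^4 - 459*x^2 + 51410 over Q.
[K:Q] = 4

f factors as (x^2 - 265)(x^2 - 194); the splitting field is K = Q(sqrt(265), sqrt(194)). Since 265, 194, and 51410 are all non-squares in Q, the three subfields Q(sqrt(265)), Q(sqrt(194)), Q(sqrt(51410)) are distinct degree-2 extensions, so [K:Q] = 4 (Klein four Galois group).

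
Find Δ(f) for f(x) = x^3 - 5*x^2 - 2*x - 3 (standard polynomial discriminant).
Δ = -2151

For x^3 + a x^2 + b x + c the discriminant is Δ = 18 a b c - 4 a^3 c + a^2 b^2 - 4 b^3 - 27 c^2.
Plug a = -5, b = -2, c = -3:
  18*(-5)*(-2)*(-3) - 4*(-5)^3*(-3) + (-5)^2*(-2)^2 - 4*(-2)^3 - 27*(-3)^2
  = -540 + (-1500) + 100 + (32) + (-243)
  = -2151.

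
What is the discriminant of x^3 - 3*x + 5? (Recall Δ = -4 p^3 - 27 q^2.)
Δ = -567

For a depressed cubic x^3 + p x + q the discriminant is Δ = -4 p^3 - 27 q^2 = -4*(-3)^3 - 27*(5)^2 = 108 - 675 = -567.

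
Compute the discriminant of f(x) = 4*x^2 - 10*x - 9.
Δ = 244

For a quadratic a x^2 + b x + c the discriminant is Δ = b^2 - 4ac = (-10)^2 - 4*(4)*(-9) = 100 - (-144) = 244.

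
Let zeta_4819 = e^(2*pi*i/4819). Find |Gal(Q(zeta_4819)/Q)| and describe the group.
|Gal(Q(zeta_4819)/Q)| = phi(4819) = 4680; group ≅ (Z/4819Z)^* ≅ Z/60Z × Z/78Z

The n-th cyclotomic polynomial Φ_4819(x) is the minimal polynomial of zeta_4819 over Q and has degree phi(4819) = 4680. So Q(zeta_4819) is a degree-4680 Galois extension with Galois group (Z/4819Z)^*. By CRT, (Z/4819Z)^* ≅ (Z/61Z)^* × (Z/79Z)^*. Each prime-power unit group is (Z/61Z)^* ≅ Z/60Z; (Z/79Z)^* ≅ Z/78Z. Hence Gal(Q(zeta_4819)/Q) ≅ Z/60Z × Z/78Z.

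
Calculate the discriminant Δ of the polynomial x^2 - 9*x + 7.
Δ = 53

For a quadratic a x^2 + b x + c the discriminant is Δ = b^2 - 4ac = (-9)^2 - 4*(1)*(7) = 81 - (28) = 53.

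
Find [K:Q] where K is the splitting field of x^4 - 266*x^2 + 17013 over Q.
[K:Q] = 4

f factors as (x^2 - 107)(x^2 - 159); the splitting field is K = Q(sqrt(107), sqrt(159)). Since 107, 159, and 17013 are all non-squares in Q, the three subfields Q(sqrt(107)), Q(sqrt(159)), Q(sqrt(17013)) are distinct degree-2 extensions, so [K:Q] = 4 (Klein four Galois group).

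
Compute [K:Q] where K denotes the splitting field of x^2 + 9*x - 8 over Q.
[K:Q] = 2

The discriminant of x^2 + (9)*x + (-8) is b^2 - 4c = 81 - (-32) = 113. Since 113 is not a perfect square in Q, the polynomial is irreducible over Q. Its two roots generate a degree-2 extension, so [K:Q] = 2.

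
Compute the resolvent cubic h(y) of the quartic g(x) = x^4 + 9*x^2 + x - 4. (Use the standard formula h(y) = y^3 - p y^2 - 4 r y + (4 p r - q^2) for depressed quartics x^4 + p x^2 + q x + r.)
h(y) = y^3 - 9*y^2 + 16*y - 145

Identify coefficients: p = 9, q = 1, r = -4.
Plug into h(y) = y^3 - p y^2 - 4 r y + (4 p r - q^2):
  h(y) = y^3 - (9) y^2 - 4*(-4) y + (4*(9)*(-4) - (1)^2)
       = y^3 + (-9) y^2 + (16) y + (-145).
Simplifying: h(y) = y^3 - 9*y^2 + 16*y - 145.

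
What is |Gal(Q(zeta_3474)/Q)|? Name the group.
|Gal(Q(zeta_3474)/Q)| = phi(3474) = 1152; group ≅ (Z/3474Z)^* ≅ Z/6Z × Z/192Z

The n-th cyclotomic polynomial Φ_3474(x) is the minimal polynomial of zeta_3474 over Q and has degree phi(3474) = 1152. So Q(zeta_3474) is a degree-1152 Galois extension with Galois group (Z/3474Z)^*. By CRT, (Z/3474Z)^* ≅ (Z/2Z)^* × (Z/9Z)^* × (Z/193Z)^*. Each prime-power unit group is (Z/2Z)^* ≅ trivial group (order 1); (Z/9Z)^* ≅ Z/6Z; (Z/193Z)^* ≅ Z/192Z. Hence Gal(Q(zeta_3474)/Q) ≅ Z/6Z × Z/192Z.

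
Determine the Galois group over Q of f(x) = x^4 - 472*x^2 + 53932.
Gal(K/Q) = V_4 (Klein four-group, Z/2Z × Z/2Z)

f factors as (x^2 - 278)(x^2 - 194), so the splitting field is K = Q(sqrt(278), sqrt(194)). The elements 278, 194, 53932 are all non-squares in Q, so sqrt(278) and sqrt(194) generate independent quadratic extensions. Thus [K:Q] = 4 and Gal(K/Q) is generated by the two order-2 automorphisms sqrt(278) ↦ -sqrt(278) and sqrt(194) ↦ -sqrt(194), giving V_4.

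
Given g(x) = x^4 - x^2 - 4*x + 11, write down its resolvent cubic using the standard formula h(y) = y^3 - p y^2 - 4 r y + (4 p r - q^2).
h(y) = y^3 + y^2 - 44*y - 60

Identify coefficients: p = -1, q = -4, r = 11.
Plug into h(y) = y^3 - p y^2 - 4 r y + (4 p r - q^2):
  h(y) = y^3 - (-1) y^2 - 4*(11) y + (4*(-1)*(11) - (-4)^2)
       = y^3 + (1) y^2 + (-44) y + (-60).
Simplifying: h(y) = y^3 + y^2 - 44*y - 60.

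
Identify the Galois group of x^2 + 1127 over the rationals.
Gal(K/Q) = Z/2Z (cyclic of order 2)

x^2 + 1127 is irreducible over Q since -1127 is not a rational square. The splitting field Q(sqrt(-1127)) has degree 2 over Q, and its unique nontrivial automorphism is sqrt(-1127) ↦ -sqrt(-1127). Hence Gal(Q(sqrt(-1127))/Q) = Z/2Z.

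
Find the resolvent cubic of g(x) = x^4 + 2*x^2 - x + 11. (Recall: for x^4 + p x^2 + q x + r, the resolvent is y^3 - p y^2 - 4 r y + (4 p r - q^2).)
h(y) = y^3 - 2*y^2 - 44*y + 87

Identify coefficients: p = 2, q = -1, r = 11.
Plug into h(y) = y^3 - p y^2 - 4 r y + (4 p r - q^2):
  h(y) = y^3 - (2) y^2 - 4*(11) y + (4*(2)*(11) - (-1)^2)
       = y^3 + (-2) y^2 + (-44) y + (87).
Simplifying: h(y) = y^3 - 2*y^2 - 44*y + 87.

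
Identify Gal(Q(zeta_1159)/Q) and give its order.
|Gal(Q(zeta_1159)/Q)| = phi(1159) = 1080; group ≅ (Z/1159Z)^* ≅ Z/18Z × Z/60Z

The n-th cyclotomic polynomial Φ_1159(x) is the minimal polynomial of zeta_1159 over Q and has degree phi(1159) = 1080. So Q(zeta_1159) is a degree-1080 Galois extension with Galois group (Z/1159Z)^*. By CRT, (Z/1159Z)^* ≅ (Z/19Z)^* × (Z/61Z)^*. Each prime-power unit group is (Z/19Z)^* ≅ Z/18Z; (Z/61Z)^* ≅ Z/60Z. Hence Gal(Q(zeta_1159)/Q) ≅ Z/18Z × Z/60Z.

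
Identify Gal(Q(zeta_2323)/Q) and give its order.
|Gal(Q(zeta_2323)/Q)| = phi(2323) = 2200; group ≅ (Z/2323Z)^* ≅ Z/22Z × Z/100Z

The n-th cyclotomic polynomial Φ_2323(x) is the minimal polynomial of zeta_2323 over Q and has degree phi(2323) = 2200. So Q(zeta_2323) is a degree-2200 Galois extension with Galois group (Z/2323Z)^*. By CRT, (Z/2323Z)^* ≅ (Z/23Z)^* × (Z/101Z)^*. Each prime-power unit group is (Z/23Z)^* ≅ Z/22Z; (Z/101Z)^* ≅ Z/100Z. Hence Gal(Q(zeta_2323)/Q) ≅ Z/22Z × Z/100Z.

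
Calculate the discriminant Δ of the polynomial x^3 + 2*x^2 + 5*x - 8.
Δ = -3312

For x^3 + a x^2 + b x + c the discriminant is Δ = 18 a b c - 4 a^3 c + a^2 b^2 - 4 b^3 - 27 c^2.
Plug a = 2, b = 5, c = -8:
  18*(2)*(5)*(-8) - 4*(2)^3*(-8) + (2)^2*(5)^2 - 4*(5)^3 - 27*(-8)^2
  = -1440 + (256) + 100 + (-500) + (-1728)
  = -3312.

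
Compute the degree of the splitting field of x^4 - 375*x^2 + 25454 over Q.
[K:Q] = 4

f factors as (x^2 - 89)(x^2 - 286); the splitting field is K = Q(sqrt(89), sqrt(286)). Since 89, 286, and 25454 are all non-squares in Q, the three subfields Q(sqrt(89)), Q(sqrt(286)), Q(sqrt(25454)) are distinct degree-2 extensions, so [K:Q] = 4 (Klein four Galois group).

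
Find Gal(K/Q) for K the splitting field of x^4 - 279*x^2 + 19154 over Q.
Gal(K/Q) = V_4 (Klein four-group, Z/2Z × Z/2Z)

f factors as (x^2 - 157)(x^2 - 122), so the splitting field is K = Q(sqrt(157), sqrt(122)). The elements 157, 122, 19154 are all non-squares in Q, so sqrt(157) and sqrt(122) generate independent quadratic extensions. Thus [K:Q] = 4 and Gal(K/Q) is generated by the two order-2 automorphisms sqrt(157) ↦ -sqrt(157) and sqrt(122) ↦ -sqrt(122), giving V_4.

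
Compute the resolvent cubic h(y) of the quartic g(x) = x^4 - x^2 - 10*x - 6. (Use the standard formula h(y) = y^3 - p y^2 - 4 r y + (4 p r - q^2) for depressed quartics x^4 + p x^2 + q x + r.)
h(y) = y^3 + y^2 + 24*y - 76

Identify coefficients: p = -1, q = -10, r = -6.
Plug into h(y) = y^3 - p y^2 - 4 r y + (4 p r - q^2):
  h(y) = y^3 - (-1) y^2 - 4*(-6) y + (4*(-1)*(-6) - (-10)^2)
       = y^3 + (1) y^2 + (24) y + (-76).
Simplifying: h(y) = y^3 + y^2 + 24*y - 76.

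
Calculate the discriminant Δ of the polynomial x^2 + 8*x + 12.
Δ = 16

For a quadratic a x^2 + b x + c the discriminant is Δ = b^2 - 4ac = (8)^2 - 4*(1)*(12) = 64 - (48) = 16.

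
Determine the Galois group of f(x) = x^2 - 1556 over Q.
Gal(K/Q) = Z/2Z (cyclic of order 2)

x^2 - 1556 is irreducible over Q since 1556 is not a rational square. The splitting field Q(sqrt(1556)) has degree 2 over Q, and its unique nontrivial automorphism is sqrt(1556) ↦ -sqrt(1556). Hence Gal(Q(sqrt(1556))/Q) = Z/2Z.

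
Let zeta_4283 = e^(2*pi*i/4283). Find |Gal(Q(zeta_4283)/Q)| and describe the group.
|Gal(Q(zeta_4283)/Q)| = phi(4283) = 4282; group ≅ (Z/4283Z)^* ≅ Z/4282Z

The n-th cyclotomic polynomial Φ_4283(x) is the minimal polynomial of zeta_4283 over Q and has degree phi(4283) = 4282. So Q(zeta_4283) is a degree-4282 Galois extension with Galois group (Z/4283Z)^*. (Z/4283Z)^* is cyclic since 4283 is an odd prime power (or 4). Hence Gal(Q(zeta_4283)/Q) ≅ Z/4282Z.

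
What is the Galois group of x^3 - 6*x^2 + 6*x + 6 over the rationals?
Gal(K/Q) = S_3 (symmetric group of order 6)

Compute the discriminant of x^3 + (-6)*x^2 + (6)*x + (6): Δ = 756. Since Δ is not a rational square, the Galois group is not contained in A_3; it must be the full S_3 (irreducibility of the cubic rules out anything smaller).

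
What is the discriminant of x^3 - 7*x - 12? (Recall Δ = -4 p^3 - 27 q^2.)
Δ = -2516

For a depressed cubic x^3 + p x + q the discriminant is Δ = -4 p^3 - 27 q^2 = -4*(-7)^3 - 27*(-12)^2 = 1372 - 3888 = -2516.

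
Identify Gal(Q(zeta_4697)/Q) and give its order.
|Gal(Q(zeta_4697)/Q)| = phi(4697) = 3600; group ≅ (Z/4697Z)^* ≅ Z/6Z × Z/10Z × Z/60Z

The n-th cyclotomic polynomial Φ_4697(x) is the minimal polynomial of zeta_4697 over Q and has degree phi(4697) = 3600. So Q(zeta_4697) is a degree-3600 Galois extension with Galois group (Z/4697Z)^*. By CRT, (Z/4697Z)^* ≅ (Z/7Z)^* × (Z/11Z)^* × (Z/61Z)^*. Each prime-power unit group is (Z/7Z)^* ≅ Z/6Z; (Z/11Z)^* ≅ Z/10Z; (Z/61Z)^* ≅ Z/60Z. Hence Gal(Q(zeta_4697)/Q) ≅ Z/6Z × Z/10Z × Z/60Z.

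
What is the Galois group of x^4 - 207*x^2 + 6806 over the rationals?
Gal(K/Q) = V_4 (Klein four-group, Z/2Z × Z/2Z)

f factors as (x^2 - 41)(x^2 - 166), so the splitting field is K = Q(sqrt(41), sqrt(166)). The elements 41, 166, 6806 are all non-squares in Q, so sqrt(41) and sqrt(166) generate independent quadratic extensions. Thus [K:Q] = 4 and Gal(K/Q) is generated by the two order-2 automorphisms sqrt(41) ↦ -sqrt(41) and sqrt(166) ↦ -sqrt(166), giving V_4.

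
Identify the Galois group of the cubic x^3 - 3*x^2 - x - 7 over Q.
Gal(K/Q) = S_3 (symmetric group of order 6)

Compute the discriminant of x^3 + (-3)*x^2 + (-1)*x + (-7): Δ = -2444. Since Δ is not a rational square, the Galois group is not contained in A_3; it must be the full S_3 (irreducibility of the cubic rules out anything smaller).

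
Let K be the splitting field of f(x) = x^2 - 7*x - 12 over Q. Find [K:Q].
[K:Q] = 2

The discriminant of x^2 + (-7)*x + (-12) is b^2 - 4c = 49 - (-48) = 97. Since 97 is not a perfect square in Q, the polynomial is irreducible over Q. Its two roots generate a degree-2 extension, so [K:Q] = 2.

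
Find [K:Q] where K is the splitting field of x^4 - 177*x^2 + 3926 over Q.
[K:Q] = 4

f factors as (x^2 - 151)(x^2 - 26); the splitting field is K = Q(sqrt(151), sqrt(26)). Since 151, 26, and 3926 are all non-squares in Q, the three subfields Q(sqrt(151)), Q(sqrt(26)), Q(sqrt(3926)) are distinct degree-2 extensions, so [K:Q] = 4 (Klein four Galois group).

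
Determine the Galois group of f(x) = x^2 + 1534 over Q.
Gal(K/Q) = Z/2Z (cyclic of order 2)

x^2 + 1534 is irreducible over Q since -1534 is not a rational square. The splitting field Q(sqrt(-1534)) has degree 2 over Q, and its unique nontrivial automorphism is sqrt(-1534) ↦ -sqrt(-1534). Hence Gal(Q(sqrt(-1534))/Q) = Z/2Z.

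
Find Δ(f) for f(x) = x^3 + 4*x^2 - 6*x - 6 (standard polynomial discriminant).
Δ = 4596

For x^3 + a x^2 + b x + c the discriminant is Δ = 18 a b c - 4 a^3 c + a^2 b^2 - 4 b^3 - 27 c^2.
Plug a = 4, b = -6, c = -6:
  18*(4)*(-6)*(-6) - 4*(4)^3*(-6) + (4)^2*(-6)^2 - 4*(-6)^3 - 27*(-6)^2
  = 2592 + (1536) + 576 + (864) + (-972)
  = 4596.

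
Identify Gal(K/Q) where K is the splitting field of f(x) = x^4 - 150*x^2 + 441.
Gal(K/Q) = Z/2Z (cyclic of order 2)

f factors as (x^2 - 3)(x^2 - 147), so the splitting field is K = Q(sqrt(3), sqrt(147)). The squarefree part of 3 is 3 and the squarefree part of 147 is also 3, so sqrt(3) and sqrt(147) are both rational multiples of sqrt(3). Hence Q(sqrt(3)) = Q(sqrt(147)) = Q(sqrt(3)), and the splitting field collapses to a single degree-2 extension with Galois group Z/2Z.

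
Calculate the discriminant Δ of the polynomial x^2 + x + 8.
Δ = -31

For a quadratic a x^2 + b x + c the discriminant is Δ = b^2 - 4ac = (1)^2 - 4*(1)*(8) = 1 - (32) = -31.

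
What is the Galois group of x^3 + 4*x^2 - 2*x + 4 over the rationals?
Gal(K/Q) = S_3 (symmetric group of order 6)

Compute the discriminant of x^3 + (4)*x^2 + (-2)*x + (4): Δ = -1936. Since Δ is not a rational square, the Galois group is not contained in A_3; it must be the full S_3 (irreducibility of the cubic rules out anything smaller).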